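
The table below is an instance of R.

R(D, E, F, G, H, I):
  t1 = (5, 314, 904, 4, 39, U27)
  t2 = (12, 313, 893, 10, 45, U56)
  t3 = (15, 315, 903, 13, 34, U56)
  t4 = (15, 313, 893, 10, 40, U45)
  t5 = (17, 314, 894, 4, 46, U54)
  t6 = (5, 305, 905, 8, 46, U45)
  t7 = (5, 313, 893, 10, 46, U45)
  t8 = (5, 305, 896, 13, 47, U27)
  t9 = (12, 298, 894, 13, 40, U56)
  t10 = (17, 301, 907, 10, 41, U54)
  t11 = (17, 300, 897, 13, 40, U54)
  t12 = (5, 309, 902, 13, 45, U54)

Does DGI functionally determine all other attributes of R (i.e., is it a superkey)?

All 12 rows have distinct DGI values, so DGI → (all attributes) holds and DGI is a superkey.

Yes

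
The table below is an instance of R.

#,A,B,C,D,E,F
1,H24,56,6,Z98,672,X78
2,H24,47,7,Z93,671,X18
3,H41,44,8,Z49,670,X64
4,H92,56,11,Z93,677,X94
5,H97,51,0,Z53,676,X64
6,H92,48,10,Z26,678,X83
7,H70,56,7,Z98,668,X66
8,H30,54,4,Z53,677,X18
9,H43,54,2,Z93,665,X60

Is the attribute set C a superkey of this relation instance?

No

Rows 2 and 7 have the same C value C=7 but are distinct tuples, so C does not determine every attribute — not a superkey.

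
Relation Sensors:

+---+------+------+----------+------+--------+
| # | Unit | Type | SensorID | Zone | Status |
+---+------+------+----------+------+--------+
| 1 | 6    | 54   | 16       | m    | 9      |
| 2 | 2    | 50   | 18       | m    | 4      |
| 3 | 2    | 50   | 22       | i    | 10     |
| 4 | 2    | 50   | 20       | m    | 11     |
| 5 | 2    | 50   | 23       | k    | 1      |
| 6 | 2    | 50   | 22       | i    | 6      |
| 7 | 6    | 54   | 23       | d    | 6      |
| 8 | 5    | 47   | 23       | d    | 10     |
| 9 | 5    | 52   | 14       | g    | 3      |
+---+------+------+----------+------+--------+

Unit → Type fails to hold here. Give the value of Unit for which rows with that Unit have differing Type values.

Unit=6: rows 1, 7 → Type = 54, 54 ✓
Unit=2: rows 2, 3, 4, 5, 6 → Type = 50, 50, 50, 50, 50 ✓
Unit=5: rows 8, 9 → Type takes values {47, 52} — violation
The only Unit value with inconsistent Type is Unit=5.

5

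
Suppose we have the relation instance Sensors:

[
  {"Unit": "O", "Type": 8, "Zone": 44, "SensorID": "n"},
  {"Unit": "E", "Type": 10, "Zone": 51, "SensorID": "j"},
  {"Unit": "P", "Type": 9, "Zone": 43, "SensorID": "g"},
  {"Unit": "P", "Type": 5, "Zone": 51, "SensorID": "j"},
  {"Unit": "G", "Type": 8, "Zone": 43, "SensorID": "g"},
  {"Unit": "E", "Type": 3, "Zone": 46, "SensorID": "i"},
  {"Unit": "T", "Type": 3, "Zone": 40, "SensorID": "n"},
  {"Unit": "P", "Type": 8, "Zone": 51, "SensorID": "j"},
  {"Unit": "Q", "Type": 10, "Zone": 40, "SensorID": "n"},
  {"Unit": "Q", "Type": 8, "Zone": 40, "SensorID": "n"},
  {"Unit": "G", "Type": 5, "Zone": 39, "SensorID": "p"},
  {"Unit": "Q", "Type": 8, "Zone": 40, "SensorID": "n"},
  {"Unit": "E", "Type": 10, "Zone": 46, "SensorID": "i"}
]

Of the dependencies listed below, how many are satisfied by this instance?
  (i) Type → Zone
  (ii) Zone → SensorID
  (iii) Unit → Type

(i) Type → Zone: Type=8: 5 rows → Zone takes values {44, 43, 51, 40} — violation; Type=10: 3 rows → Zone takes values {51, 40, 46} — violation; Type=5: 2 rows → Zone takes values {51, 39} — violation; Type=3: 2 rows → Zone takes values {46, 40} — violation — fails.
(ii) Zone → SensorID: every LHS value maps to a single RHS value — holds.
(iii) Unit → Type: Unit=E: 3 rows → Type takes values {10, 3} — violation; Unit=P: 3 rows → Type takes values {9, 5, 8} — violation; Unit=G: 2 rows → Type takes values {8, 5} — violation; Unit=Q: 3 rows → Type takes values {10, 8} — violation — fails.
1 of the 3 dependencies holds.

1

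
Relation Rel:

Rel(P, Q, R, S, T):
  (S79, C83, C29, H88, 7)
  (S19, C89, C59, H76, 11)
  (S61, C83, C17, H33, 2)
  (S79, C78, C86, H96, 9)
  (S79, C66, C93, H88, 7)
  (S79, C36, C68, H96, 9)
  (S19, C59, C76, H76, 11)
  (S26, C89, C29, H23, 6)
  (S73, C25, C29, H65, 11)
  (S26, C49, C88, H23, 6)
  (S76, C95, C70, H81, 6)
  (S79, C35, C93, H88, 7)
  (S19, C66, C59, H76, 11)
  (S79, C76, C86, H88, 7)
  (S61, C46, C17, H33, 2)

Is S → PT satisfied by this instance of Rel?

S=H88: 4 rows → {P,T} = (S79, 7), (S79, 7), (S79, 7), (S79, 7) ✓
S=H76: 3 rows → {P,T} = (S19, 11), (S19, 11), (S19, 11) ✓
S=H33: 2 rows → {P,T} = (S61, 2), (S61, 2) ✓
S=H96: 2 rows → {P,T} = (S79, 9), (S79, 9) ✓
S=H23: 2 rows → {P,T} = (S26, 6), (S26, 6) ✓
S=H65: 1 row → {P,T} = (S73, 11) ✓
S=H81: 1 row → {P,T} = (S76, 6) ✓
Every S value is associated with a single PT value, so S → PT holds.

Yes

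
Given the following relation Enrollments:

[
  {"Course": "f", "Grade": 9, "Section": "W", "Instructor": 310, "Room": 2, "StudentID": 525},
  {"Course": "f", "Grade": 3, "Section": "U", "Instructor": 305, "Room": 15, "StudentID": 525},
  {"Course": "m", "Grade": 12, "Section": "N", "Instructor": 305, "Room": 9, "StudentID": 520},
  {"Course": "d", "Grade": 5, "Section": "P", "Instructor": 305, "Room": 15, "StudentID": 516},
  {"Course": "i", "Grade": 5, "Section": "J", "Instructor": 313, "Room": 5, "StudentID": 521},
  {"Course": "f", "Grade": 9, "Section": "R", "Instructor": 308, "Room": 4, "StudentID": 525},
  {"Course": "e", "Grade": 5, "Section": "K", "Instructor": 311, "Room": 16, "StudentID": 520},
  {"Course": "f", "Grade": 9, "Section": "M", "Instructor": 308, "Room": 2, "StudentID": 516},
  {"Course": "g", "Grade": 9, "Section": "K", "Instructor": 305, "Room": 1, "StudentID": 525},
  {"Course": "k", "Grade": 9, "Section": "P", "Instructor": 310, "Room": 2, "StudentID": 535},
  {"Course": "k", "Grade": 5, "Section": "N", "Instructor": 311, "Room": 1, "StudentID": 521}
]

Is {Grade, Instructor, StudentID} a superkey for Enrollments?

All 11 rows have distinct {Grade, Instructor, StudentID} values, so {Grade, Instructor, StudentID} → (all attributes) holds and {Grade, Instructor, StudentID} is a superkey.

Yes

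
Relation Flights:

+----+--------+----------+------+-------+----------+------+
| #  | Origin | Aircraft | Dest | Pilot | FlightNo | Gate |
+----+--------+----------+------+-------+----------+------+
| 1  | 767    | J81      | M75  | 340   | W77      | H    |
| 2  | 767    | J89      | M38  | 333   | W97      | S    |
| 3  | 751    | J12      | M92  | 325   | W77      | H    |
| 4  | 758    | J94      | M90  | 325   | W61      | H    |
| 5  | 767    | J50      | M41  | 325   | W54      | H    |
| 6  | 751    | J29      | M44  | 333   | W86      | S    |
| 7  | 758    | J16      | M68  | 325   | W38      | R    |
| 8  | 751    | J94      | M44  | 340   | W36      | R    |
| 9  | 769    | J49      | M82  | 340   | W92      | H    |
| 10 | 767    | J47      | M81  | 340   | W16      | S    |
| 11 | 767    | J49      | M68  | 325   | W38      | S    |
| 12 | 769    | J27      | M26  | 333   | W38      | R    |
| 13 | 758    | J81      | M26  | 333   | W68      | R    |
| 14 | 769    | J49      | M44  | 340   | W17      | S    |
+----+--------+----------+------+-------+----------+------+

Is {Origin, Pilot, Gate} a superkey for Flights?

All 14 rows have distinct {Origin, Pilot, Gate} values, so {Origin, Pilot, Gate} → (all attributes) holds and {Origin, Pilot, Gate} is a superkey.

Yes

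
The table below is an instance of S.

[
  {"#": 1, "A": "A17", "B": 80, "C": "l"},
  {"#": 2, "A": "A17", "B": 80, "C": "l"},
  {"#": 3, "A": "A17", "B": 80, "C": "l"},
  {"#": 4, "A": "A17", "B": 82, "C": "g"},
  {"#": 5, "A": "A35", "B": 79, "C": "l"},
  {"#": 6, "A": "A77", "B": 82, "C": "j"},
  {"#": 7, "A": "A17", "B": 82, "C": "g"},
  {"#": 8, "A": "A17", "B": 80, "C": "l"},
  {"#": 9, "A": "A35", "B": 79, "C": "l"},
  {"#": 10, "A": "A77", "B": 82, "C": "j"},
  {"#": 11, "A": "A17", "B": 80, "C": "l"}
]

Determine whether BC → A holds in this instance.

Yes

(B=80, C=l): rows 1, 2, 3, 8, 11 → A = A17, A17, A17, A17, A17 ✓
(B=82, C=g): rows 4, 7 → A = A17, A17 ✓
(B=79, C=l): rows 5, 9 → A = A35, A35 ✓
(B=82, C=j): rows 6, 10 → A = A77, A77 ✓
Every BC value is associated with a single A value, so BC → A holds.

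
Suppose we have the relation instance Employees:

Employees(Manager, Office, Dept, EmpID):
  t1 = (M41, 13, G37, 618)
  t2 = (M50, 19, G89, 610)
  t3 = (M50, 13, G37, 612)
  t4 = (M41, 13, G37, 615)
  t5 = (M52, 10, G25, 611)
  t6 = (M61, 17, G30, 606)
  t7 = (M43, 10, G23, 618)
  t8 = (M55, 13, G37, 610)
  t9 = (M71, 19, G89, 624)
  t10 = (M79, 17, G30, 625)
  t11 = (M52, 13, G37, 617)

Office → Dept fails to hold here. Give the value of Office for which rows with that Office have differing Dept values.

Office=13: rows 1, 3, 4, 8, 11 → Dept = G37, G37, G37, G37, G37 ✓
Office=19: rows 2, 9 → Dept = G89, G89 ✓
Office=10: rows 5, 7 → Dept takes values {G25, G23} — violation
Office=17: rows 6, 10 → Dept = G30, G30 ✓
The only Office value with inconsistent Dept is Office=10.

10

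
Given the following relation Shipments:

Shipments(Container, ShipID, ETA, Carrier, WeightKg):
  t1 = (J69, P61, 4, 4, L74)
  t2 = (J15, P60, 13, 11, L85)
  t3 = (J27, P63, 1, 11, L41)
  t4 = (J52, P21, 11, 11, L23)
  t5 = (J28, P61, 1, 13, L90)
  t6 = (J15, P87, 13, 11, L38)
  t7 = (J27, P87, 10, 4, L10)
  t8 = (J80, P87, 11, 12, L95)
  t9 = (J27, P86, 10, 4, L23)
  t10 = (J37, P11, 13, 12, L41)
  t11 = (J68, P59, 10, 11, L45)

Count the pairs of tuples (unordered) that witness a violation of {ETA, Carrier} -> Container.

(ETA=13, Carrier=11): all 2 rows agree on Container — 0 pairs.
(ETA=10, Carrier=4): all 2 rows agree on Container — 0 pairs.

0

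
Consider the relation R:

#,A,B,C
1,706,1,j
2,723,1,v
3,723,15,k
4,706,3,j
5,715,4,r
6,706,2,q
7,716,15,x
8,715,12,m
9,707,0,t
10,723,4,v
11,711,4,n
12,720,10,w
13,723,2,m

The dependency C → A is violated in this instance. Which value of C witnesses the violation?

m

C=j: rows 1, 4 → A = 706, 706 ✓
C=v: rows 2, 10 → A = 723, 723 ✓
C=k: row 3 → A = 723 ✓
C=r: row 5 → A = 715 ✓
C=q: row 6 → A = 706 ✓
C=x: row 7 → A = 716 ✓
C=m: rows 8, 13 → A takes values {715, 723} — violation
C=t: row 9 → A = 707 ✓
C=n: row 11 → A = 711 ✓
C=w: row 12 → A = 720 ✓
The only C value with inconsistent A is C=m.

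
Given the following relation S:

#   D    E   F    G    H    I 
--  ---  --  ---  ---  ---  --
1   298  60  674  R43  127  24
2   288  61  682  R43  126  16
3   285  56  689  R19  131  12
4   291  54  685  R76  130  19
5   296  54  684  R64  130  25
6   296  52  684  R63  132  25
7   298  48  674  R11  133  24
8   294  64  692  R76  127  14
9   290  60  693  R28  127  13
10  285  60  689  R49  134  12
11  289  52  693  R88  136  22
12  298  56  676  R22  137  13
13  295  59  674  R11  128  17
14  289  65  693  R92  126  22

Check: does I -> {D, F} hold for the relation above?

No

I=24: rows 1, 7 → {D,F} = (298, 674), (298, 674) ✓
I=16: row 2 → {D,F} = (288, 682) ✓
I=12: rows 3, 10 → {D,F} = (285, 689), (285, 689) ✓
I=19: row 4 → {D,F} = (291, 685) ✓
I=25: rows 5, 6 → {D,F} = (296, 684), (296, 684) ✓
I=14: row 8 → {D,F} = (294, 692) ✓
I=13: rows 9, 12 → {D,F} takes values {(290, 693), (298, 676)} — violation
I=22: rows 11, 14 → {D,F} = (289, 693), (289, 693) ✓
I=17: row 13 → {D,F} = (295, 674) ✓
Two rows agree on I but differ on {D, F}, so I -> {D, F} does not hold.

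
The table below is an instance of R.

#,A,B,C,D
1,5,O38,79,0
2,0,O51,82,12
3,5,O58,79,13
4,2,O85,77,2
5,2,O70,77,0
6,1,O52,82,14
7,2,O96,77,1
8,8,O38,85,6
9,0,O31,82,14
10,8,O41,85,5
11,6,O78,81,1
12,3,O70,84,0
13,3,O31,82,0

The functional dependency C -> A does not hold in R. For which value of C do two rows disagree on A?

C=79: rows 1, 3 → A = 5, 5 ✓
C=82: rows 2, 6, 9, 13 → A takes values {0, 1, 3} — violation
C=77: rows 4, 5, 7 → A = 2, 2, 2 ✓
C=85: rows 8, 10 → A = 8, 8 ✓
C=81: row 11 → A = 6 ✓
C=84: row 12 → A = 3 ✓
The only C value with inconsistent A is C=82.

82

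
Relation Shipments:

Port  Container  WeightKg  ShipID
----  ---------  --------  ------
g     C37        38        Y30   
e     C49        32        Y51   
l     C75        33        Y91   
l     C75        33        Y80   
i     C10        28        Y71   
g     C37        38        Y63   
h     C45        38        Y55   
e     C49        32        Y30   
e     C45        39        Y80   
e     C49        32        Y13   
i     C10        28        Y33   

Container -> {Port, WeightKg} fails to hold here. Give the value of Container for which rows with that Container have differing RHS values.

C45

Container=C37: 2 rows → {Port,WeightKg} = (g, 38), (g, 38) ✓
Container=C49: 3 rows → {Port,WeightKg} = (e, 32), (e, 32), (e, 32) ✓
Container=C75: 2 rows → {Port,WeightKg} = (l, 33), (l, 33) ✓
Container=C10: 2 rows → {Port,WeightKg} = (i, 28), (i, 28) ✓
Container=C45: 2 rows → {Port,WeightKg} takes values {(h, 38), (e, 39)} — violation
The only Container value with inconsistent RHS is Container=C45.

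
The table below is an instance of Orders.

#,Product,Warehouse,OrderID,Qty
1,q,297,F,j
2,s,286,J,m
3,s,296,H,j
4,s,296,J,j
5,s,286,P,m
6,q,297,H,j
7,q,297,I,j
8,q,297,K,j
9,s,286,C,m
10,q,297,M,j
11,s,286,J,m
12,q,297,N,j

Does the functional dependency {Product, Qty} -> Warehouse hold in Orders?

Yes

(Product=q, Qty=j): rows 1, 6, 7, 8, 10, 12 → Warehouse = 297, 297, 297, 297, 297, 297 ✓
(Product=s, Qty=m): rows 2, 5, 9, 11 → Warehouse = 286, 286, 286, 286 ✓
(Product=s, Qty=j): rows 3, 4 → Warehouse = 296, 296 ✓
Every {Product, Qty} value is associated with a single Warehouse value, so {Product, Qty} -> Warehouse holds.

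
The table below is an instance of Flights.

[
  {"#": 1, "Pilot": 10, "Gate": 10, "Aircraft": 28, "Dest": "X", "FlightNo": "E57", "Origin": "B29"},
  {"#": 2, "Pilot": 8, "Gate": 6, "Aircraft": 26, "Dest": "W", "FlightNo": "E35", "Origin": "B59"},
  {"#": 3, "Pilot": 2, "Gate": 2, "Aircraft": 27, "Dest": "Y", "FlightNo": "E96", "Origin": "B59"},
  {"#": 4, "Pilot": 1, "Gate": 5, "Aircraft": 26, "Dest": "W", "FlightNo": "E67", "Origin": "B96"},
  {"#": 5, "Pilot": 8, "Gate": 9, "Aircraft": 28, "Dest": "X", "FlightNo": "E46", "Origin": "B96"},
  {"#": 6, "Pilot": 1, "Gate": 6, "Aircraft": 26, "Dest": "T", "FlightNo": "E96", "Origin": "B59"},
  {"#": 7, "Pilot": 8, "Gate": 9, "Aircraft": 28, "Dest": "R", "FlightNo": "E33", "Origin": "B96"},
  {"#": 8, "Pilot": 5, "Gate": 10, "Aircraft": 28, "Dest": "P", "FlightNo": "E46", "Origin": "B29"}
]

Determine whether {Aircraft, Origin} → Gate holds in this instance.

Yes

(Aircraft=28, Origin=B29): rows 1, 8 → Gate = 10, 10 ✓
(Aircraft=26, Origin=B59): rows 2, 6 → Gate = 6, 6 ✓
(Aircraft=27, Origin=B59): row 3 → Gate = 2 ✓
(Aircraft=26, Origin=B96): row 4 → Gate = 5 ✓
(Aircraft=28, Origin=B96): rows 5, 7 → Gate = 9, 9 ✓
Every {Aircraft, Origin} value is associated with a single Gate value, so {Aircraft, Origin} → Gate holds.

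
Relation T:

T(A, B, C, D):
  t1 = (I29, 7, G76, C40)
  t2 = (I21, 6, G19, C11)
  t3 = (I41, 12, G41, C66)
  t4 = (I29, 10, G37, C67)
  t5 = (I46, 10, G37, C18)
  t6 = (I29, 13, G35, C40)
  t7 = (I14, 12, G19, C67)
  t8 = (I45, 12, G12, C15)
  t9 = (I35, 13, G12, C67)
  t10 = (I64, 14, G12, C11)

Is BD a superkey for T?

Yes

All 10 rows have distinct BD values, so BD → (all attributes) holds and BD is a superkey.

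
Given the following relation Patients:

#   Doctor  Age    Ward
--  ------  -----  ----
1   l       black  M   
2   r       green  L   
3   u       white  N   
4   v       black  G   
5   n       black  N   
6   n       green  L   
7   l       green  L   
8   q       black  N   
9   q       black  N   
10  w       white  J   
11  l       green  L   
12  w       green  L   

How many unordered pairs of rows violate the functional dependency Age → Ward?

8

Age=black: violating pairs (1,4), (1,5), (1,8), (1,9), (4,5), (4,8), (4,9) — 7 pairs.
Age=green: all 5 rows agree on Ward — 0 pairs.
Age=white: violating pairs (3,10) — 1 pair.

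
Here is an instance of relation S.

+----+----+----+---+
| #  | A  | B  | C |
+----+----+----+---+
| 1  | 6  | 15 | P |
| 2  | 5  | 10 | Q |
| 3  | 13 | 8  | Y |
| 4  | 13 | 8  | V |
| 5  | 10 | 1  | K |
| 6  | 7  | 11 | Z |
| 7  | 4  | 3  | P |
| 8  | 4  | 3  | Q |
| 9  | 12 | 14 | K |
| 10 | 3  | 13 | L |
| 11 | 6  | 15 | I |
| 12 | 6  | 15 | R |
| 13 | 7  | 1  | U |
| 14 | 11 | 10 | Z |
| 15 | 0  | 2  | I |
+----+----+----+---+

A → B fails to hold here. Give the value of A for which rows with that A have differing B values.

A=6: rows 1, 11, 12 → B = 15, 15, 15 ✓
A=5: row 2 → B = 10 ✓
A=13: rows 3, 4 → B = 8, 8 ✓
A=10: row 5 → B = 1 ✓
A=7: rows 6, 13 → B takes values {11, 1} — violation
A=4: rows 7, 8 → B = 3, 3 ✓
A=12: row 9 → B = 14 ✓
A=3: row 10 → B = 13 ✓
A=11: row 14 → B = 10 ✓
A=0: row 15 → B = 2 ✓
The only A value with inconsistent B is A=7.

7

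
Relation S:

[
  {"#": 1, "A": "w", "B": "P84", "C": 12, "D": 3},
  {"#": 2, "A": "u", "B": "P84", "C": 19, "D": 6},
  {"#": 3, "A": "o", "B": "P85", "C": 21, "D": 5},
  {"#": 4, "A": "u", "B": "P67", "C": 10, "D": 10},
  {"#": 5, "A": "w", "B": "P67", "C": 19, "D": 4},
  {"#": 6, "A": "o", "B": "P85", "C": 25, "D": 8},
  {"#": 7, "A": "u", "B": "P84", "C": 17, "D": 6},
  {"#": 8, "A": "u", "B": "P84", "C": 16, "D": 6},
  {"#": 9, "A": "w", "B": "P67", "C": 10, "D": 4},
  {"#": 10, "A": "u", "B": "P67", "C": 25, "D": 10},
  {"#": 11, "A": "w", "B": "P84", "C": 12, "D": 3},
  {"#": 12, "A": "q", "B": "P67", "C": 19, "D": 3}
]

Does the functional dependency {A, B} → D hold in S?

No

(A=w, B=P84): rows 1, 11 → D = 3, 3 ✓
(A=u, B=P84): rows 2, 7, 8 → D = 6, 6, 6 ✓
(A=o, B=P85): rows 3, 6 → D takes values {5, 8} — violation
(A=u, B=P67): rows 4, 10 → D = 10, 10 ✓
(A=w, B=P67): rows 5, 9 → D = 4, 4 ✓
(A=q, B=P67): row 12 → D = 3 ✓
Two rows agree on {A, B} but differ on D, so {A, B} → D does not hold.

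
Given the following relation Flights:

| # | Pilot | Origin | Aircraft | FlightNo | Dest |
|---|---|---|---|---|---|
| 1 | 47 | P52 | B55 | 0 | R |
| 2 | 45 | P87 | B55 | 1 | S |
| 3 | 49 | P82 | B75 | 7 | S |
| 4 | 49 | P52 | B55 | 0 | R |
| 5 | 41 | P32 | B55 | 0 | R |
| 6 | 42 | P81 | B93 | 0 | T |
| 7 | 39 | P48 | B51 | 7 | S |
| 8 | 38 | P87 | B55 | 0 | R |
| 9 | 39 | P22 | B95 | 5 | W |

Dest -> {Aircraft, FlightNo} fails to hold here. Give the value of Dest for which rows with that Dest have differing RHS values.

Dest=R: rows 1, 4, 5, 8 → {Aircraft,FlightNo} = (B55, 0), (B55, 0), (B55, 0), (B55, 0) ✓
Dest=S: rows 2, 3, 7 → {Aircraft,FlightNo} takes values {(B55, 1), (B75, 7), (B51, 7)} — violation
Dest=T: row 6 → {Aircraft,FlightNo} = (B93, 0) ✓
Dest=W: row 9 → {Aircraft,FlightNo} = (B95, 5) ✓
The only Dest value with inconsistent RHS is Dest=S.

S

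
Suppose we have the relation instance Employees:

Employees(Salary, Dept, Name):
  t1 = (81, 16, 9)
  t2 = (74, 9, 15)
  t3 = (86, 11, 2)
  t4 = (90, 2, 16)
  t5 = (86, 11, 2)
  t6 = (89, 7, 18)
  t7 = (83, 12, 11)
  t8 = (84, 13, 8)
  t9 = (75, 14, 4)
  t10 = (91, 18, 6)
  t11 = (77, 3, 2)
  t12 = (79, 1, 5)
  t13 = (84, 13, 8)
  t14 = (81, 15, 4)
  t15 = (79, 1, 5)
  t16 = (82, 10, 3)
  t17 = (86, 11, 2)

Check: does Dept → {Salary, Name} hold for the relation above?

Dept=16: row 1 → {Salary,Name} = (81, 9) ✓
Dept=9: row 2 → {Salary,Name} = (74, 15) ✓
Dept=11: rows 3, 5, 17 → {Salary,Name} = (86, 2), (86, 2), (86, 2) ✓
Dept=2: row 4 → {Salary,Name} = (90, 16) ✓
Dept=7: row 6 → {Salary,Name} = (89, 18) ✓
Dept=12: row 7 → {Salary,Name} = (83, 11) ✓
Dept=13: rows 8, 13 → {Salary,Name} = (84, 8), (84, 8) ✓
Dept=14: row 9 → {Salary,Name} = (75, 4) ✓
Dept=18: row 10 → {Salary,Name} = (91, 6) ✓
Dept=3: row 11 → {Salary,Name} = (77, 2) ✓
Dept=1: rows 12, 15 → {Salary,Name} = (79, 5), (79, 5) ✓
Dept=15: row 14 → {Salary,Name} = (81, 4) ✓
Dept=10: row 16 → {Salary,Name} = (82, 3) ✓
Every Dept value is associated with a single {Salary, Name} value, so Dept → {Salary, Name} holds.

Yes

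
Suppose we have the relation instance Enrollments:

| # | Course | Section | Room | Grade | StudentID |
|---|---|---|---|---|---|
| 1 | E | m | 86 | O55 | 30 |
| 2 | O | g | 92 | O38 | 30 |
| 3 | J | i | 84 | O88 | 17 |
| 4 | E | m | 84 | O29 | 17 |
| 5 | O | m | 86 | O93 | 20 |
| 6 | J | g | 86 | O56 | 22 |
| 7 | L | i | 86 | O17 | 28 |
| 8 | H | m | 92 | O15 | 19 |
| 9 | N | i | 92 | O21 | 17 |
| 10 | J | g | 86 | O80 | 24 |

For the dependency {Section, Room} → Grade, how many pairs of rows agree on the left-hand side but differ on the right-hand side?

(Section=m, Room=86): violating pairs (1,5) — 1 pair.
(Section=g, Room=86): violating pairs (6,10) — 1 pair.

2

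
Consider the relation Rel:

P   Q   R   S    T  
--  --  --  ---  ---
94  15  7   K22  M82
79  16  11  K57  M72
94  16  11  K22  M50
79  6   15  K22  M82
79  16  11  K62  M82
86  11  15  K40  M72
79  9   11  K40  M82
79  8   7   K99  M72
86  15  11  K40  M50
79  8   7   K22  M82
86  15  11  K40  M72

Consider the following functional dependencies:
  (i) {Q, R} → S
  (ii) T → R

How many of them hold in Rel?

(i) {Q, R} → S: (Q=16, R=11): 3 rows → S takes values {K57, K22, K62} — violation; (Q=8, R=7): 2 rows → S takes values {K99, K22} — violation — fails.
(ii) T → R: T=M82: 5 rows → R takes values {7, 15, 11} — violation; T=M72: 4 rows → R takes values {11, 15, 7} — violation — fails.
None of the 2 dependencies hold.

0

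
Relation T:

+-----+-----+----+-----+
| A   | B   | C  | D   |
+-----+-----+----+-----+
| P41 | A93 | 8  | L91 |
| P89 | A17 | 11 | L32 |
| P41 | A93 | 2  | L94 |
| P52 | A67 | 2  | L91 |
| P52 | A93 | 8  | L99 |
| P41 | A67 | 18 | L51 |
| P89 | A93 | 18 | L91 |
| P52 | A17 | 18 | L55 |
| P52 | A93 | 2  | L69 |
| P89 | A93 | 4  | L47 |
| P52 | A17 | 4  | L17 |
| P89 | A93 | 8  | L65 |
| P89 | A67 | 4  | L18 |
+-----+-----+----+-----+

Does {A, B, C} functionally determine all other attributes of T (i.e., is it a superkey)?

All 13 rows have distinct {A, B, C} values, so {A, B, C} → (all attributes) holds and {A, B, C} is a superkey.

Yes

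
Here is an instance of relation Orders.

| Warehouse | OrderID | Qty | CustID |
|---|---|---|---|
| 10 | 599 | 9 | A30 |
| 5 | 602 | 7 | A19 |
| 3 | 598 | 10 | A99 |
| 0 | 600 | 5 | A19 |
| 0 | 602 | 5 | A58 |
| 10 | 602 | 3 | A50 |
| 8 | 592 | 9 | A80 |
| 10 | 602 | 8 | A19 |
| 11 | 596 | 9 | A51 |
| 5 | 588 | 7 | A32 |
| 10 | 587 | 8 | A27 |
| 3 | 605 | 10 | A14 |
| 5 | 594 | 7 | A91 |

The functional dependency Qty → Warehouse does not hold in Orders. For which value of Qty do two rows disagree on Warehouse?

Qty=9: 3 rows → Warehouse takes values {10, 8, 11} — violation
Qty=7: 3 rows → Warehouse = 5, 5, 5 ✓
Qty=10: 2 rows → Warehouse = 3, 3 ✓
Qty=5: 2 rows → Warehouse = 0, 0 ✓
Qty=3: 1 row → Warehouse = 10 ✓
Qty=8: 2 rows → Warehouse = 10, 10 ✓
The only Qty value with inconsistent Warehouse is Qty=9.

9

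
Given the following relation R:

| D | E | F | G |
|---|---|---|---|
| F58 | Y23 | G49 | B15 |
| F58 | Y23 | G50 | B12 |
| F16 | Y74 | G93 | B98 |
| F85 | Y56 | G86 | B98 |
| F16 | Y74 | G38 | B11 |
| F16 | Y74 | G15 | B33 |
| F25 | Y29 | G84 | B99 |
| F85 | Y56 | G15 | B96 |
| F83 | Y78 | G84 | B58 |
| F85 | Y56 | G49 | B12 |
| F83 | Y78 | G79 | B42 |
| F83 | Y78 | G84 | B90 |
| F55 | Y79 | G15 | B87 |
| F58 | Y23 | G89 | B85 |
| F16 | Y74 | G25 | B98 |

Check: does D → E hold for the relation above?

Yes

D=F58: 3 rows → E = Y23, Y23, Y23 ✓
D=F16: 4 rows → E = Y74, Y74, Y74, Y74 ✓
D=F85: 3 rows → E = Y56, Y56, Y56 ✓
D=F25: 1 row → E = Y29 ✓
D=F83: 3 rows → E = Y78, Y78, Y78 ✓
D=F55: 1 row → E = Y79 ✓
Every D value is associated with a single E value, so D → E holds.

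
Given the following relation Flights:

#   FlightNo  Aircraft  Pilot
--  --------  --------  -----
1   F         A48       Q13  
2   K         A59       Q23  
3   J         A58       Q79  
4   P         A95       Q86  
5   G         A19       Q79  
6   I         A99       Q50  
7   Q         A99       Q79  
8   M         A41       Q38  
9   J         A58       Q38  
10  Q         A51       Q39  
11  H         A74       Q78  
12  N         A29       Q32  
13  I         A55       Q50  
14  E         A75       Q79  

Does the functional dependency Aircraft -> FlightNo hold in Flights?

Aircraft=A48: row 1 → FlightNo = F ✓
Aircraft=A59: row 2 → FlightNo = K ✓
Aircraft=A58: rows 3, 9 → FlightNo = J, J ✓
Aircraft=A95: row 4 → FlightNo = P ✓
Aircraft=A19: row 5 → FlightNo = G ✓
Aircraft=A99: rows 6, 7 → FlightNo takes values {I, Q} — violation
Aircraft=A41: row 8 → FlightNo = M ✓
Aircraft=A51: row 10 → FlightNo = Q ✓
Aircraft=A74: row 11 → FlightNo = H ✓
Aircraft=A29: row 12 → FlightNo = N ✓
Aircraft=A55: row 13 → FlightNo = I ✓
Aircraft=A75: row 14 → FlightNo = E ✓
Two rows agree on Aircraft but differ on FlightNo, so Aircraft -> FlightNo does not hold.

No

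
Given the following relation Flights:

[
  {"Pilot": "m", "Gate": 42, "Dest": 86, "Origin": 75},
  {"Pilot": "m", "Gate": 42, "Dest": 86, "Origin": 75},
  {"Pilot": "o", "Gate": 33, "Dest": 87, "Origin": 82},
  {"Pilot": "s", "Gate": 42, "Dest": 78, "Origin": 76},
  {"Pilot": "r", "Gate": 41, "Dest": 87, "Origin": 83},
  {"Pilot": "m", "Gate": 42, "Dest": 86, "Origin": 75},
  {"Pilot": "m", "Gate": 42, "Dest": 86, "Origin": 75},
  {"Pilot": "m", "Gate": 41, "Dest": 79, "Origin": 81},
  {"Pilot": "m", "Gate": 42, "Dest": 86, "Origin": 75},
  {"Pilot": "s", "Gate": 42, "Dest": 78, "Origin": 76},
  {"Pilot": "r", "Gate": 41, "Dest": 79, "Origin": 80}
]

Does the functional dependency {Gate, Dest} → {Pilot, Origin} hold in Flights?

No

(Gate=42, Dest=86): 5 rows → {Pilot,Origin} = (m, 75), (m, 75), (m, 75), (m, 75), (m, 75) ✓
(Gate=33, Dest=87): 1 row → {Pilot,Origin} = (o, 82) ✓
(Gate=42, Dest=78): 2 rows → {Pilot,Origin} = (s, 76), (s, 76) ✓
(Gate=41, Dest=87): 1 row → {Pilot,Origin} = (r, 83) ✓
(Gate=41, Dest=79): 2 rows → {Pilot,Origin} takes values {(m, 81), (r, 80)} — violation
Two rows agree on {Gate, Dest} but differ on {Pilot, Origin}, so {Gate, Dest} → {Pilot, Origin} does not hold.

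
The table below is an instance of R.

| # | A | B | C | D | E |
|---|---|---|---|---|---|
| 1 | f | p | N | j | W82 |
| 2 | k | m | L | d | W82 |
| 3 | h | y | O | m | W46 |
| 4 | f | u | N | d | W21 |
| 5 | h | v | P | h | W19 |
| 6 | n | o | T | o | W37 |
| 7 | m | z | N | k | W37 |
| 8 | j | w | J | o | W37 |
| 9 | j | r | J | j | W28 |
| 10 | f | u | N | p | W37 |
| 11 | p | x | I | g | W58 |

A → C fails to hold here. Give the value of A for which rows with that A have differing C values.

h

A=f: rows 1, 4, 10 → C = N, N, N ✓
A=k: row 2 → C = L ✓
A=h: rows 3, 5 → C takes values {O, P} — violation
A=n: row 6 → C = T ✓
A=m: row 7 → C = N ✓
A=j: rows 8, 9 → C = J, J ✓
A=p: row 11 → C = I ✓
The only A value with inconsistent C is A=h.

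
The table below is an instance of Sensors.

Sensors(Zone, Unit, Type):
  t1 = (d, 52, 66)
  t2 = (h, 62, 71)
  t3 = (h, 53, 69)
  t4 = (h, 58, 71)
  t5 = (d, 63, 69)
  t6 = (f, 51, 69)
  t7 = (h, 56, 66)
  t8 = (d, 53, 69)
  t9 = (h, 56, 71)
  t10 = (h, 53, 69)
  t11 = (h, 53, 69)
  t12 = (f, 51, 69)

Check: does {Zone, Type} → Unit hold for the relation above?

(Zone=d, Type=66): row 1 → Unit = 52 ✓
(Zone=h, Type=71): rows 2, 4, 9 → Unit takes values {62, 58, 56} — violation
(Zone=h, Type=69): rows 3, 10, 11 → Unit = 53, 53, 53 ✓
(Zone=d, Type=69): rows 5, 8 → Unit takes values {63, 53} — violation
(Zone=f, Type=69): rows 6, 12 → Unit = 51, 51 ✓
(Zone=h, Type=66): row 7 → Unit = 56 ✓
Two rows agree on {Zone, Type} but differ on Unit, so {Zone, Type} → Unit does not hold.

No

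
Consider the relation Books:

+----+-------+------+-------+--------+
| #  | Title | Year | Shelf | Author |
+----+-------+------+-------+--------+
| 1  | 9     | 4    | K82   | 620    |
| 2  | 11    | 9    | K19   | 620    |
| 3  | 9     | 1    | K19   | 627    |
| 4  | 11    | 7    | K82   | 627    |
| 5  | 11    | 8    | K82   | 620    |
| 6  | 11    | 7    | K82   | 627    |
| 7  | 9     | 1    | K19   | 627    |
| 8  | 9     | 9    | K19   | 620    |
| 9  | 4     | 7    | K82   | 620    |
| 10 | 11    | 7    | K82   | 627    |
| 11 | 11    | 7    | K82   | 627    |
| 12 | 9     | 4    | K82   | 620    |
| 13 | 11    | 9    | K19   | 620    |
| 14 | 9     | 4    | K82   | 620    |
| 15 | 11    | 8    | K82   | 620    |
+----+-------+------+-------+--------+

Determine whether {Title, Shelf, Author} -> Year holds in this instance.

Yes

(Title=9, Shelf=K82, Author=620): rows 1, 12, 14 → Year = 4, 4, 4 ✓
(Title=11, Shelf=K19, Author=620): rows 2, 13 → Year = 9, 9 ✓
(Title=9, Shelf=K19, Author=627): rows 3, 7 → Year = 1, 1 ✓
(Title=11, Shelf=K82, Author=627): rows 4, 6, 10, 11 → Year = 7, 7, 7, 7 ✓
(Title=11, Shelf=K82, Author=620): rows 5, 15 → Year = 8, 8 ✓
(Title=9, Shelf=K19, Author=620): row 8 → Year = 9 ✓
(Title=4, Shelf=K82, Author=620): row 9 → Year = 7 ✓
Every {Title, Shelf, Author} value is associated with a single Year value, so {Title, Shelf, Author} -> Year holds.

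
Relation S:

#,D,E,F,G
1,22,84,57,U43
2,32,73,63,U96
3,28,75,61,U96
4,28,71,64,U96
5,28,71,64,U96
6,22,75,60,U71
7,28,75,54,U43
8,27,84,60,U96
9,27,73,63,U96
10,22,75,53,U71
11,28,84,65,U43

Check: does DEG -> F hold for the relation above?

No

(D=22, E=84, G=U43): row 1 → F = 57 ✓
(D=32, E=73, G=U96): row 2 → F = 63 ✓
(D=28, E=75, G=U96): row 3 → F = 61 ✓
(D=28, E=71, G=U96): rows 4, 5 → F = 64, 64 ✓
(D=22, E=75, G=U71): rows 6, 10 → F takes values {60, 53} — violation
(D=28, E=75, G=U43): row 7 → F = 54 ✓
(D=27, E=84, G=U96): row 8 → F = 60 ✓
(D=27, E=73, G=U96): row 9 → F = 63 ✓
(D=28, E=84, G=U43): row 11 → F = 65 ✓
Two rows agree on DEG but differ on F, so DEG -> F does not hold.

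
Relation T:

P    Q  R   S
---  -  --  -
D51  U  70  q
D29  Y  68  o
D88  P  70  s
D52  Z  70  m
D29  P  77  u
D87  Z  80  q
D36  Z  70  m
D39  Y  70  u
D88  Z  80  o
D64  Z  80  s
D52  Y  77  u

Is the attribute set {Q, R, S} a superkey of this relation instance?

Two distinct rows share (Q=Z, R=70, S=m), so {Q, R, S} does not determine every attribute — not a superkey.

No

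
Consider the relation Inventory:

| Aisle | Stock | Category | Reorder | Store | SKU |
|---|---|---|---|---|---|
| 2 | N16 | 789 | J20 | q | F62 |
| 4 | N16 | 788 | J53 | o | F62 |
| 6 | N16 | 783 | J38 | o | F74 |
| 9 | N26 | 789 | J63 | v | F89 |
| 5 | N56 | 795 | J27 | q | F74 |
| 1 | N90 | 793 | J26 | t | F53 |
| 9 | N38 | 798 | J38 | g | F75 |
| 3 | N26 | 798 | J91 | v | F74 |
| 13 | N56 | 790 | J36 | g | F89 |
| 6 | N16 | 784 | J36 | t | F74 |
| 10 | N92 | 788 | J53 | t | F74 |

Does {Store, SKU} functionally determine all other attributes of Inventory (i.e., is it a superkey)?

Two distinct rows share (Store=t, SKU=F74), so {Store, SKU} does not determine every attribute — not a superkey.

No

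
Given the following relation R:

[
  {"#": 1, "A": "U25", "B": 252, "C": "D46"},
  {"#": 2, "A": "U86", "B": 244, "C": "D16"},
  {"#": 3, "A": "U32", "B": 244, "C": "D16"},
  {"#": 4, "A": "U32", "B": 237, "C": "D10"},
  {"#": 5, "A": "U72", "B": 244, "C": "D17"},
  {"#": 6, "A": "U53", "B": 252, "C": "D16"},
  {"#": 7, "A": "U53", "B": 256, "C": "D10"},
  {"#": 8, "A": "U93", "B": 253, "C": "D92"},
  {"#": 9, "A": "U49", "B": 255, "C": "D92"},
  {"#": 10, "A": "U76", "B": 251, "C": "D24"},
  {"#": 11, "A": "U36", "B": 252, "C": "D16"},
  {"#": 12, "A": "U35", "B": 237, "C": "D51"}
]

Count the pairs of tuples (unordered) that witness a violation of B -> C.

B=252: violating pairs (1,6), (1,11) — 2 pairs.
B=244: violating pairs (2,5), (3,5) — 2 pairs.
B=237: violating pairs (4,12) — 1 pair.

5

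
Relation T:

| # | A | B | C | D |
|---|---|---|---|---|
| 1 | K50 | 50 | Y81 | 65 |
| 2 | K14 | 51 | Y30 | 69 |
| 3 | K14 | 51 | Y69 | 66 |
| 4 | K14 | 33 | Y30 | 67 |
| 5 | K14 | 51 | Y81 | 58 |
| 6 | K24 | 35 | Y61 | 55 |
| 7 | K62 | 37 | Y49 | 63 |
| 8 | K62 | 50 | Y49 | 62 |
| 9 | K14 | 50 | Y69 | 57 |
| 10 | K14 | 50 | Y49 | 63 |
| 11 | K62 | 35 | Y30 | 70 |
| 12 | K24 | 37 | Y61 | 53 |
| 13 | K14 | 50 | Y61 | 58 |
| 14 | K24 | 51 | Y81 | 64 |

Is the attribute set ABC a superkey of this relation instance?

All 14 rows have distinct ABC values, so ABC → (all attributes) holds and ABC is a superkey.

Yes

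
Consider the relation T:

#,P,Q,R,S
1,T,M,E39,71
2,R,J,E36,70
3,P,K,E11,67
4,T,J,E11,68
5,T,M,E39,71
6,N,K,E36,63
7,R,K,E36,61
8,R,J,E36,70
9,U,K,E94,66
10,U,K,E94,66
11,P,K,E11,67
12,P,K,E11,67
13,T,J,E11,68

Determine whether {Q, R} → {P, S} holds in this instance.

(Q=M, R=E39): rows 1, 5 → {P,S} = (T, 71), (T, 71) ✓
(Q=J, R=E36): rows 2, 8 → {P,S} = (R, 70), (R, 70) ✓
(Q=K, R=E11): rows 3, 11, 12 → {P,S} = (P, 67), (P, 67), (P, 67) ✓
(Q=J, R=E11): rows 4, 13 → {P,S} = (T, 68), (T, 68) ✓
(Q=K, R=E36): rows 6, 7 → {P,S} takes values {(N, 63), (R, 61)} — violation
(Q=K, R=E94): rows 9, 10 → {P,S} = (U, 66), (U, 66) ✓
Two rows agree on {Q, R} but differ on {P, S}, so {Q, R} → {P, S} does not hold.

No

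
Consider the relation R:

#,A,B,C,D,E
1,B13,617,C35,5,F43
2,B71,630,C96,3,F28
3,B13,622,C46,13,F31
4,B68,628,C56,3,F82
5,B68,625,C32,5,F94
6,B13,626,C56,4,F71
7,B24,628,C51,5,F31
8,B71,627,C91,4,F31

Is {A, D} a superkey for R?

All 8 rows have distinct {A, D} values, so {A, D} → (all attributes) holds and {A, D} is a superkey.

Yes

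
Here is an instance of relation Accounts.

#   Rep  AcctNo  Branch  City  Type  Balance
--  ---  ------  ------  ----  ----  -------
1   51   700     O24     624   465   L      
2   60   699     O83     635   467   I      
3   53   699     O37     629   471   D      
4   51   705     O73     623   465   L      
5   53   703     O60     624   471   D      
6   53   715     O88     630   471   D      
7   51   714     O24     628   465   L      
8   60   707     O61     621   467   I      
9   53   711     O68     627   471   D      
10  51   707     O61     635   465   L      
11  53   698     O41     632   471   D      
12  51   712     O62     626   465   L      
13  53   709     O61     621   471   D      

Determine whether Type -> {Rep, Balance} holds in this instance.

Yes

Type=465: rows 1, 4, 7, 10, 12 → {Rep,Balance} = (51, L), (51, L), (51, L), (51, L), (51, L) ✓
Type=467: rows 2, 8 → {Rep,Balance} = (60, I), (60, I) ✓
Type=471: rows 3, 5, 6, 9, 11, 13 → {Rep,Balance} = (53, D), (53, D), (53, D), (53, D), (53, D), (53, D) ✓
Every Type value is associated with a single {Rep, Balance} value, so Type -> {Rep, Balance} holds.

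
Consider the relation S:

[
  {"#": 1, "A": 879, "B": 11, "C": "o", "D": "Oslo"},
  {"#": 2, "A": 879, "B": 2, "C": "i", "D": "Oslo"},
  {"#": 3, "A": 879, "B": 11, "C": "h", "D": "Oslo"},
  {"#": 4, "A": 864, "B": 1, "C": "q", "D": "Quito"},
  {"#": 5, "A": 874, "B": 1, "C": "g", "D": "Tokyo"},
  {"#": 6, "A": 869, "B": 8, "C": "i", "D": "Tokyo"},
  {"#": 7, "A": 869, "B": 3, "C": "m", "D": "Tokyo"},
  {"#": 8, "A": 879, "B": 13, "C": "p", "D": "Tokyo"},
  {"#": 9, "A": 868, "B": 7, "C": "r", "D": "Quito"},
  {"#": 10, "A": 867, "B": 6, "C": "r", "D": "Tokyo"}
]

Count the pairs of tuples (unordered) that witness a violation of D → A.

D=Oslo: all 3 rows agree on A — 0 pairs.
D=Quito: violating pairs (4,9) — 1 pair.
D=Tokyo: violating pairs (5,6), (5,7), (5,8), (5,10), (6,8), (6,10), (7,8), (7,10), (8,10) — 9 pairs.

10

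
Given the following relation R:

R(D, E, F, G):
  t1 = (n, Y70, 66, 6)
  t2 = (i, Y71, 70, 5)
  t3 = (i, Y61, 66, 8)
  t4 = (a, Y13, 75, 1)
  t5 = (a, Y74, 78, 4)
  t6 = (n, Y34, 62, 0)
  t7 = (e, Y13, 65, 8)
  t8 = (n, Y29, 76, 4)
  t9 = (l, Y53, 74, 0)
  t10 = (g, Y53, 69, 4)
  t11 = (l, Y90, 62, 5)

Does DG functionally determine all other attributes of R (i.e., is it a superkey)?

All 11 rows have distinct DG values, so DG → (all attributes) holds and DG is a superkey.

Yes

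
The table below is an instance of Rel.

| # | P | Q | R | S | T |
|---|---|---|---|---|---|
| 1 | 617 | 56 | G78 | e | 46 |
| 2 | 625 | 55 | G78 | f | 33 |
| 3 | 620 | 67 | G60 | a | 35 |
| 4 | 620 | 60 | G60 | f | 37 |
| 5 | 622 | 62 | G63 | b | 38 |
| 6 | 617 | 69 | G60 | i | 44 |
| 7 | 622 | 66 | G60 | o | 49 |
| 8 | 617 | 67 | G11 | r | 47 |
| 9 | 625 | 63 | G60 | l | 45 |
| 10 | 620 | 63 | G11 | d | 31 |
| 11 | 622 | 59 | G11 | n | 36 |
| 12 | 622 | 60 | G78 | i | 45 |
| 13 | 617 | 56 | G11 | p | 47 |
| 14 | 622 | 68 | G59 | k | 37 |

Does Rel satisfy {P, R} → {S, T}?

(P=617, R=G78): row 1 → {S,T} = (e, 46) ✓
(P=625, R=G78): row 2 → {S,T} = (f, 33) ✓
(P=620, R=G60): rows 3, 4 → {S,T} takes values {(a, 35), (f, 37)} — violation
(P=622, R=G63): row 5 → {S,T} = (b, 38) ✓
(P=617, R=G60): row 6 → {S,T} = (i, 44) ✓
(P=622, R=G60): row 7 → {S,T} = (o, 49) ✓
(P=617, R=G11): rows 8, 13 → {S,T} takes values {(r, 47), (p, 47)} — violation
(P=625, R=G60): row 9 → {S,T} = (l, 45) ✓
(P=620, R=G11): row 10 → {S,T} = (d, 31) ✓
(P=622, R=G11): row 11 → {S,T} = (n, 36) ✓
(P=622, R=G78): row 12 → {S,T} = (i, 45) ✓
(P=622, R=G59): row 14 → {S,T} = (k, 37) ✓
Two rows agree on {P, R} but differ on {S, T}, so {P, R} → {S, T} does not hold.

No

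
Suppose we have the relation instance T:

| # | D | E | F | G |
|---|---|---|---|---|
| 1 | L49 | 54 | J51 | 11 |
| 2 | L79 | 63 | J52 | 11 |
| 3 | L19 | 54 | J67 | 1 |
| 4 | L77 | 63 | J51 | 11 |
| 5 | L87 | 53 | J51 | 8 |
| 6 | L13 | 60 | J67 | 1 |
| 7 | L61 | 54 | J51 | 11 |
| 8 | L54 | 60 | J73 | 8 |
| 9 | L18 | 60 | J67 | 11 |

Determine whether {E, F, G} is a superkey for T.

Rows 1 and 7 have the same {E, F, G} value (E=54, F=J51, G=11) but are distinct tuples, so {E, F, G} does not determine every attribute — not a superkey.

No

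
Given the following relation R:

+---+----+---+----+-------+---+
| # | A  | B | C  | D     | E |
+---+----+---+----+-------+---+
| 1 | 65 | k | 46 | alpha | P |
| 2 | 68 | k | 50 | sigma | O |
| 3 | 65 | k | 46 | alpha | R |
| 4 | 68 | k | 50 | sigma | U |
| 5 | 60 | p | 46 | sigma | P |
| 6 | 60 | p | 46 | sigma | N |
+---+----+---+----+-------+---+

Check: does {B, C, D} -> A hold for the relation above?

(B=k, C=46, D=alpha): rows 1, 3 → A = 65, 65 ✓
(B=k, C=50, D=sigma): rows 2, 4 → A = 68, 68 ✓
(B=p, C=46, D=sigma): rows 5, 6 → A = 60, 60 ✓
Every {B, C, D} value is associated with a single A value, so {B, C, D} -> A holds.

Yes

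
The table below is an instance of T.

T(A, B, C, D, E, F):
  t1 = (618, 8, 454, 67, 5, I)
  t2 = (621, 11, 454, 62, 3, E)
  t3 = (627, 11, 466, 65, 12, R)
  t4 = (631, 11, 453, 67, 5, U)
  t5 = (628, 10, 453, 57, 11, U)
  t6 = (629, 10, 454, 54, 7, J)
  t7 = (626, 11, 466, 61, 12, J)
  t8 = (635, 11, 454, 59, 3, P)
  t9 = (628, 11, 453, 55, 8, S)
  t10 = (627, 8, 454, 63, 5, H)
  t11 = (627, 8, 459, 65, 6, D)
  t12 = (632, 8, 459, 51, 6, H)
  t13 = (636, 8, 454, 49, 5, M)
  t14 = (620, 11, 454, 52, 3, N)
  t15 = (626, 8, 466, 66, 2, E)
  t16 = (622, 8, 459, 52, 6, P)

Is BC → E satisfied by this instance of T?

No

(B=8, C=454): rows 1, 10, 13 → E = 5, 5, 5 ✓
(B=11, C=454): rows 2, 8, 14 → E = 3, 3, 3 ✓
(B=11, C=466): rows 3, 7 → E = 12, 12 ✓
(B=11, C=453): rows 4, 9 → E takes values {5, 8} — violation
(B=10, C=453): row 5 → E = 11 ✓
(B=10, C=454): row 6 → E = 7 ✓
(B=8, C=459): rows 11, 12, 16 → E = 6, 6, 6 ✓
(B=8, C=466): row 15 → E = 2 ✓
Two rows agree on BC but differ on E, so BC → E does not hold.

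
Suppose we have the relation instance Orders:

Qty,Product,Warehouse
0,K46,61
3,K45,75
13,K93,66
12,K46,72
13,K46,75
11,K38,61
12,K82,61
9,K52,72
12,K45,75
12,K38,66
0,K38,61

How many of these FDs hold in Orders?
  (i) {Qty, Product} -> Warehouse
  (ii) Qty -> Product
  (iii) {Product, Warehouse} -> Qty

1

(i) {Qty, Product} -> Warehouse: every LHS value maps to a single RHS value — holds.
(ii) Qty -> Product: Qty=0: 2 rows → Product takes values {K46, K38} — violation; Qty=13: 2 rows → Product takes values {K93, K46} — violation; Qty=12: 4 rows → Product takes values {K46, K82, K45, K38} — violation — fails.
(iii) {Product, Warehouse} -> Qty: (Product=K45, Warehouse=75): 2 rows → Qty takes values {3, 12} — violation; (Product=K38, Warehouse=61): 2 rows → Qty takes values {11, 0} — violation — fails.
1 of the 3 dependencies holds.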